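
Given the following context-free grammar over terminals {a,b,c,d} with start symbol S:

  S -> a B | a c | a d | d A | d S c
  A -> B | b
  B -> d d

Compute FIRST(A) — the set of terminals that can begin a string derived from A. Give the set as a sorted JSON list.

FIRST sets, iterate to fixpoint:
iter 1:
  A via A→b: +{b}
  B via B→d d: +{d}
  S via S→a B: +{a}
  S via S→d A: +{d}
  FIRST[S]={a,d}  FIRST[A]={b}  FIRST[B]={d}
iter 2:
  A via A→B: +{d}
  FIRST[S]={a,d}  FIRST[A]={b,d}  FIRST[B]={d}
iter 3: (stable)
  FIRST[S]={a,d}  FIRST[A]={b,d}  FIRST[B]={d}

FIRST(A) = ["b", "d"]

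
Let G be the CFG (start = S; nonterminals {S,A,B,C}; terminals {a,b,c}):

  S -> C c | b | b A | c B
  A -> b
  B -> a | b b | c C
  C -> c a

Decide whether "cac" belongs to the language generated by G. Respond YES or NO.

CNF form of G:
  S -> C T1 | T0 A | T1 B | b
  A -> b
  B -> T0 T0 | T1 C | a
  C -> T1 T2
  T0 -> b
  T1 -> c
  T2 -> a

CYK table (by increasing span):
  cell(0,0) c: {T1}  orig:{}
  cell(1,1) a: {B,T2}  orig:{B}
  cell(2,2) c: {T1}  orig:{}
  cell(0,1) ca: {C,S}
  cell(1,2) ac: ∅
  cell(0,2) cac: {S}

S ∈ T[0,2] ⇒ YES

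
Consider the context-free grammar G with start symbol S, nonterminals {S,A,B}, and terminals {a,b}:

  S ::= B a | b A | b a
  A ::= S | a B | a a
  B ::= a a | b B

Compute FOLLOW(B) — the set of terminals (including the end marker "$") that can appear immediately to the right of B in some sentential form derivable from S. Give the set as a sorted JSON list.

FIRST iteration:
round 1:
  A via A→a B: +{a}
  B via B→a a: +{a}
  B via B→b B: +{b}
  S via S→B a: +{a,b}
  FIRST(S)={a,b}  FIRST(A)={a}  FIRST(B)={a,b}
round 2:
  A via A→S: +{b}
  FIRST(S)={a,b}  FIRST(A)={a,b}  FIRST(B)={a,b}
round 3: — fixpoint
  FIRST(S)={a,b}  FIRST(A)={a,b}  FIRST(B)={a,b}

FOLLOW iteration:
initialize: $ ∈ FOLLOW(S)
pass 1:
  S→B a: FOLLOW(B) ⊇ FIRST(a) = {a}; new: +{a}
  S→b A: FOLLOW(A) ⊇ FOLLOW(S) ⊇ {$}; new: +{$}
  S: {$}  A: {$}  B: {a}
pass 2:
  A→a B: FOLLOW(B) ⊇ FOLLOW(A) ⊇ {$}; new: +{$}
  S: {$}  A: {$}  B: {$,a}
pass 3: — fixpoint
  S: {$}  A: {$}  B: {$,a}

FOLLOW(B) = ["$", "a"]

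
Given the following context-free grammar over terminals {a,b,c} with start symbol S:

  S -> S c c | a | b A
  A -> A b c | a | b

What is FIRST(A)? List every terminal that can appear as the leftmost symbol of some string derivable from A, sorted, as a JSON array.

Compute FIRST by fixpoint:
[1]
  A via A→a: +{a}
  A via A→b: +{b}
  S via S→a: +{a}
  S via S→b A: +{b}
  S: {a,b}  A: {a,b}
[2] (stable)
  S: {a,b}  A: {a,b}

FIRST(A) = ["a", "b"]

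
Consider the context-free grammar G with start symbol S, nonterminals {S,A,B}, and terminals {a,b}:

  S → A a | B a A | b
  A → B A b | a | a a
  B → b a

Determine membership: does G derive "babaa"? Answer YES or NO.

Convert to CNF:
  S -> A T1 | B X3 | b
  A -> B X2 | T1 T1 | a
  B -> T0 T1
  T0 -> b
  T1 -> a
  X2 -> A T0
  X3 -> T1 A

CYK table (by increasing span):
  cell(0,0) b: {S,T0}  orig:{S}
  cell(1,1) a: {A,T1}  orig:{A}
  cell(2,2) b: {S,T0}  orig:{S}
  cell(3,3) a: {A,T1}  orig:{A}
  cell(4,4) a: {A,T1}  orig:{A}
  cell(0,1) ba: {B}
  cell(1,2) ab: {X2}  orig:{}
  cell(2,3) ba: {B}
  cell(3,4) aa: {A,S,X3}  orig:{A,S}
  cell(0,2) bab: ∅
  cell(1,3) aba: ∅
  cell(2,4) baa: ∅
  cell(0,3) baba: ∅
  cell(1,4) abaa: ∅
  cell(0,4) babaa: ∅

S ∉ T[0,4] ⇒ NO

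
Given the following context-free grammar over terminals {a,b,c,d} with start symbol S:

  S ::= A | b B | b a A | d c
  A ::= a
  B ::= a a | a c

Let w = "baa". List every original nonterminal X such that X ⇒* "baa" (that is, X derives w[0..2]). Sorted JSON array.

CNF form of G:
  S -> T2 B | T2 X4 | T3 T1 | a
  A -> a
  B -> T0 T0 | T0 T1
  T0 -> a
  T1 -> c
  T2 -> b
  T3 -> d
  X4 -> T0 A

CYK table (by increasing span) — only the sub-triangle for w[0..2]:
  cell(0,0) b: {T2}  orig:{}
  cell(1,1) a: {A,S,T0}  orig:{A,S}
  cell(2,2) a: {A,S,T0}  orig:{A,S}
  cell(0,1) ba: ∅
  cell(1,2) aa: {B,X4}  orig:{B}
  cell(0,2) baa: {S}

Original NTs in T[0,2] deriving "baa": ["S"]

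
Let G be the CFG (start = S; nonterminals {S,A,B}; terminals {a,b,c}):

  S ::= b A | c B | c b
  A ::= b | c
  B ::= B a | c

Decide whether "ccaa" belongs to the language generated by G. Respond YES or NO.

CNF form of G:
  S -> T1 A | T2 B | T2 T1
  A -> b | c
  B -> B T0 | c
  T0 -> a
  T1 -> b
  T2 -> c

Fill CYK table bottom-up:
  cell(0,0) c: {A,B,T2}  orig:{A,B}
  cell(1,1) c: {A,B,T2}  orig:{A,B}
  cell(2,2) a: {T0}  orig:{}
  cell(3,3) a: {T0}  orig:{}
  cell(0,1) cc: {S}
  cell(1,2) ca: {B}
  cell(2,3) aa: ∅
  cell(0,2) cca: {S}
  cell(1,3) caa: {B}
  cell(0,3) ccaa: {S}

S ∈ T[0,3] ⇒ YES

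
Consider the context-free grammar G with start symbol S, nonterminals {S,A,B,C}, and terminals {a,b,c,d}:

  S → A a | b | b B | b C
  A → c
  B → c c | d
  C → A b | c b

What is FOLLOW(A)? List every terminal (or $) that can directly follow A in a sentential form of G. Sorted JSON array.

FIRST iteration:
[1]
  A via A→c: +{c}
  B via B→c c: +{c}
  B via B→d: +{d}
  C via C→A b: +{c}
  S via S→A a: +{c}
  S via S→b: +{b}
  FIRST[S]={b,c}  FIRST[A]={c}  FIRST[B]={c,d}  FIRST[C]={c}
[2] done
  FIRST[S]={b,c}  FIRST[A]={c}  FIRST[B]={c,d}  FIRST[C]={c}

FOLLOW iteration:
FOLLOW(S) := {$}
iter 1:
  C→A b: FOLLOW(A) ⊇ FIRST(b) = {b}; new: +{b}
  S→A a: FOLLOW(A) ⊇ FIRST(a) = {a}; new: +{a}
  S→b B: FOLLOW(B) ⊇ FOLLOW(S) ⊇ {$}; new: +{$}
  S→b C: FOLLOW(C) ⊇ FOLLOW(S) ⊇ {$}; new: +{$}
  S: {$}  A: {a,b}  B: {$}  C: {$}
iter 2: — fixpoint
  S: {$}  A: {a,b}  B: {$}  C: {$}

FOLLOW(A) = ["a", "b"]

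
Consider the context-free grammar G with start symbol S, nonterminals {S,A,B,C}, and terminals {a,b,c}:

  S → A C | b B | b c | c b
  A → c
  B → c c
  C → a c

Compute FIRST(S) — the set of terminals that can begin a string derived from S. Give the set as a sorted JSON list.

Compute FIRST by fixpoint:
round 1:
  A via A→c: +{c}
  B via B→c c: +{c}
  C via C→a c: +{a}
  S via S→A C: +{c}
  S via S→b B: +{b}
  S: {b,c}  A: {c}  B: {c}  C: {a}
round 2: — fixpoint
  S: {b,c}  A: {c}  B: {c}  C: {a}

FIRST(S) = ["b", "c"]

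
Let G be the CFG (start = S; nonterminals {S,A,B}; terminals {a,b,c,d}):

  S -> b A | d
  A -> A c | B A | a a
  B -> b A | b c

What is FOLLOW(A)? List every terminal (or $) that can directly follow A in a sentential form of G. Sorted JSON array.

FIRST iteration:
pass 1:
  A via A→a a: +{a}
  B via B→b A: +{b}
  S via S→b A: +{b}
  S via S→d: +{d}
  FIRST[S]={b,d}  FIRST[A]={a}  FIRST[B]={b}
pass 2:
  A via A→B A: +{b}
  FIRST[S]={b,d}  FIRST[A]={a,b}  FIRST[B]={b}
pass 3: — fixpoint
  FIRST[S]={b,d}  FIRST[A]={a,b}  FIRST[B]={b}

Compute FOLLOW by fixpoint:
initialize: $ ∈ FOLLOW(S)
iter 1:
  A→A c: FOLLOW(A) ⊇ FIRST(c) = {c}; new: +{c}
  A→B A: FOLLOW(B) ⊇ FIRST(A) = {a,b}; new: +{a,b}
  B→b A: FOLLOW(A) ⊇ FOLLOW(B) ⊇ {a,b}; new: +{a,b}
  S→b A: FOLLOW(A) ⊇ FOLLOW(S) ⊇ {$}; new: +{$}
  S: {$}  A: {$,a,b,c}  B: {a,b}
iter 2: done
  S: {$}  A: {$,a,b,c}  B: {a,b}

FOLLOW(A) = ["$", "a", "b", "c"]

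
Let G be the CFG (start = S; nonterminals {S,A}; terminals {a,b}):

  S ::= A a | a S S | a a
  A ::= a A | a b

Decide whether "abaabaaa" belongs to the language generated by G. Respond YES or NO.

Convert to CNF:
  S -> A T0 | T0 T0 | T0 X2
  A -> T0 A | T0 T1
  T0 -> a
  T1 -> b
  X2 -> S S

Fill CYK table bottom-up:
  [0..0]={T0}  "a"  orig:{}
  [1..1]={T1}  "b"  orig:{}
  [2..2]={T0}  "a"  orig:{}
  [3..3]={T0}  "a"  orig:{}
  [4..4]={T1}  "b"  orig:{}
  [5..5]={T0}  "a"  orig:{}
  [6..6]={T0}  "a"  orig:{}
  [7..7]={T0}  "a"  orig:{}
  [0..1]={A}  "ab"
  [1..2]=∅  "ba"
  [2..3]={S}  "aa"
  [3..4]={A}  "ab"
  [4..5]=∅  "ba"
  [5..6]={S}  "aa"
  [6..7]={S}  "aa"
  [0..2]={S}  "aba"
  [1..3]=∅  "baa"
  [2..4]={A}  "aab"
  [3..5]={S}  "aba"
  [4..6]=∅  "baa"
  [5..7]=∅  "aaa"
  [0..3]=∅  "abaa"
  [1..4]=∅  "baab"
  [2..5]={S}  "aaba"
  [3..6]=∅  "abaa"
  [4..7]=∅  "baaa"
  [0..4]=∅  "abaab"
  [1..5]=∅  "baaba"
  [2..6]=∅  "aabaa"
  [3..7]={X2}  "abaaa"  orig:{}
  [0..5]={X2}  "abaaba"  orig:{}
  [1..6]=∅  "baabaa"
  [2..7]={S,X2}  "aabaaa"  orig:{S}
  [0..6]=∅  "abaabaa"
  [1..7]=∅  "baabaaa"
  [0..7]=∅  "abaabaaa"

S ∉ T[0,7] ⇒ NO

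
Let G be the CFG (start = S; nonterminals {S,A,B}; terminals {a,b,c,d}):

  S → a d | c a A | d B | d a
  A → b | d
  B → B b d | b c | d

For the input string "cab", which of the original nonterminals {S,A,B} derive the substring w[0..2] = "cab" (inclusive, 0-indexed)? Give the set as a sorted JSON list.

Convert to CNF:
  S -> T1 B | T1 T3 | T2 X5 | T3 T1
  A -> b | d
  B -> B X4 | T0 T2 | d
  T0 -> b
  T1 -> d
  T2 -> c
  T3 -> a
  X4 -> T0 T1
  X5 -> T3 A

Fill CYK table bottom-up (cells [i..j] with 0 ≤ i ≤ j ≤ 2 only):
  T[0,0] 'c' = {T2}  orig:{}
  T[1,1] 'a' = {T3}  orig:{}
  T[2,2] 'b' = {A,T0}  orig:{A}
  T[0,1] 'ca' = ∅
  T[1,2] 'ab' = {X5}  orig:{}
  T[0,2] 'cab' = {S}

Original NTs in T[0,2] deriving "cab": ["S"]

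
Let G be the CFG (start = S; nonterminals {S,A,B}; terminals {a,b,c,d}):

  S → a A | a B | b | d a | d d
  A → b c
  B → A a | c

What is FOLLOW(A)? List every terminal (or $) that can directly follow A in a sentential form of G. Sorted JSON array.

Compute FIRST by fixpoint:
iter 1:
  A via A→b c: +{b}
  B via B→A a: +{b}
  B via B→c: +{c}
  S via S→a A: +{a}
  S via S→b: +{b}
  S via S→d a: +{d}
  FIRST(S)={a,b,d}  FIRST(A)={b}  FIRST(B)={b,c}
iter 2: (no change)
  FIRST(S)={a,b,d}  FIRST(A)={b}  FIRST(B)={b,c}

Compute FOLLOW by fixpoint:
initialize: $ ∈ FOLLOW(S)
[1]
  B→A a: FOLLOW(A) ⊇ FIRST(a) = {a}; new: +{a}
  S→a A: FOLLOW(A) ⊇ FOLLOW(S) ⊇ {$}; new: +{$}
  S→a B: FOLLOW(B) ⊇ FOLLOW(S) ⊇ {$}; new: +{$}
  FOLLOW[S]={$}  FOLLOW[A]={$,a}  FOLLOW[B]={$}
[2] done
  FOLLOW[S]={$}  FOLLOW[A]={$,a}  FOLLOW[B]={$}

FOLLOW(A) = ["$", "a"]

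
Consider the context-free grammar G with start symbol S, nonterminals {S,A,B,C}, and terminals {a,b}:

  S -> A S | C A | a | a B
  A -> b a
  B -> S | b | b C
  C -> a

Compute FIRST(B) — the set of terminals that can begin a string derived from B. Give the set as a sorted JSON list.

Compute FIRST by fixpoint:
[1]
  A via A→b a: +{b}
  B via B→b: +{b}
  C via C→a: +{a}
  S via S→A S: +{b}
  S via S→C A: +{a}
  FIRST(S)={a,b}  FIRST(A)={b}  FIRST(B)={b}  FIRST(C)={a}
[2]
  B via B→S: +{a}
  FIRST(S)={a,b}  FIRST(A)={b}  FIRST(B)={a,b}  FIRST(C)={a}
[3] done
  FIRST(S)={a,b}  FIRST(A)={b}  FIRST(B)={a,b}  FIRST(C)={a}

FIRST(B) = ["a", "b"]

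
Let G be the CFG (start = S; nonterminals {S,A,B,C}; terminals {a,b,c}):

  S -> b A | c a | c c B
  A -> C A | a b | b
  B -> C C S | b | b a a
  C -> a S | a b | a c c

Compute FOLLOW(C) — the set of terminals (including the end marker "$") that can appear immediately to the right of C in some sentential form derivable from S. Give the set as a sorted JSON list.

FIRST iteration:
iter 1:
  A via A→a b: +{a}
  A via A→b: +{b}
  B via B→b: +{b}
  C via C→a S: +{a}
  S via S→b A: +{b}
  S via S→c a: +{c}
  S: {b,c}  A: {a,b}  B: {b}  C: {a}
iter 2:
  B via B→C C S: +{a}
  S: {b,c}  A: {a,b}  B: {a,b}  C: {a}
iter 3: (stable)
  S: {b,c}  A: {a,b}  B: {a,b}  C: {a}

FOLLOW iteration:
FOLLOW(S) := {$}
iter 1:
  A→C A: FOLLOW(C) ⊇ FIRST(A) = {a,b}; new: +{a,b}
  B→C C S: FOLLOW(C) ⊇ FIRST(S) = {b,c}; new: +{c}
  C→a S: FOLLOW(S) ⊇ FOLLOW(C) ⊇ {a,b,c}; new: +{a,b,c}
  S→b A: FOLLOW(A) ⊇ FOLLOW(S) ⊇ {$,a,b,c}; new: +{$,a,b,c}
  S→c c B: FOLLOW(B) ⊇ FOLLOW(S) ⊇ {$,a,b,c}; new: +{$,a,b,c}
  FOLLOW(S)={$,a,b,c}  FOLLOW(A)={$,a,b,c}  FOLLOW(B)={$,a,b,c}  FOLLOW(C)={a,b,c}
iter 2: — fixpoint
  FOLLOW(S)={$,a,b,c}  FOLLOW(A)={$,a,b,c}  FOLLOW(B)={$,a,b,c}  FOLLOW(C)={a,b,c}

FOLLOW(C) = ["a", "b", "c"]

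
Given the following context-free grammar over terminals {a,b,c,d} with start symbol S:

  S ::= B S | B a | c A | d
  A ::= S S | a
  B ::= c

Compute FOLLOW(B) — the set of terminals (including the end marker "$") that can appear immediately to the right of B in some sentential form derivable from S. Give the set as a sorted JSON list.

Compute FIRST by fixpoint:
pass 1:
  A via A→a: +{a}
  B via B→c: +{c}
  S via S→B S: +{c}
  S via S→d: +{d}
  S: {c,d}  A: {a}  B: {c}
pass 2:
  A via A→S S: +{c,d}
  S: {c,d}  A: {a,c,d}  B: {c}
pass 3: done
  S: {c,d}  A: {a,c,d}  B: {c}

FOLLOW sets:
initialize: $ ∈ FOLLOW(S)
round 1:
  A→S S: FOLLOW(S) ⊇ FIRST(S) = {c,d}; new: +{c,d}
  S→B S: FOLLOW(B) ⊇ FIRST(S) = {c,d}; new: +{c,d}
  S→B a: FOLLOW(B) ⊇ FIRST(a) = {a}; new: +{a}
  S→c A: FOLLOW(A) ⊇ FOLLOW(S) ⊇ {$,c,d}; new: +{$,c,d}
  S: {$,c,d}  A: {$,c,d}  B: {a,c,d}
round 2: — fixpoint
  S: {$,c,d}  A: {$,c,d}  B: {a,c,d}

FOLLOW(B) = ["a", "c", "d"]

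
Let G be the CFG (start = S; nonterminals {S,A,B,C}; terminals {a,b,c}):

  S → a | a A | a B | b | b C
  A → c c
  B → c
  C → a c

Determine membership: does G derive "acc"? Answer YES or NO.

CNF form of G:
  S -> T1 A | T1 B | T2 C | a | b
  A -> T0 T0
  B -> c
  C -> T1 T0
  T0 -> c
  T1 -> a
  T2 -> b

Fill CYK table bottom-up:
  [0..0]={S,T1}  "a"  orig:{S}
  [1..1]={B,T0}  "c"  orig:{B}
  [2..2]={B,T0}  "c"  orig:{B}
  [0..1]={C,S}  "ac"
  [1..2]={A}  "cc"
  [0..2]={S}  "acc"

S ∈ T[0,2] ⇒ YES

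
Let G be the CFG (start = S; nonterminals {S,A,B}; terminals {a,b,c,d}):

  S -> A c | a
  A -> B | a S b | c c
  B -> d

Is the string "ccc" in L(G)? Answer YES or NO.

CNF form of G:
  S -> A T2 | a
  A -> T0 X3 | T2 T2 | d
  B -> d
  T0 -> a
  T1 -> b
  T2 -> c
  X3 -> S T1

CYK fill:
  cell(0,0) c: {T2}  orig:{}
  cell(1,1) c: {T2}  orig:{}
  cell(2,2) c: {T2}  orig:{}
  cell(0,1) cc: {A}
  cell(1,2) cc: {A}
  cell(0,2) ccc: {S}

S ∈ T[0,2] ⇒ YES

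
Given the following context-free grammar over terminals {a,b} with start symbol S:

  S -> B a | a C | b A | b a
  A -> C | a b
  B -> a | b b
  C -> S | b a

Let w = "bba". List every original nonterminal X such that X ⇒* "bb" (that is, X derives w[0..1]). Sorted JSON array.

CNF form of G:
  S -> B T0 | T0 C | T1 A | T1 T0
  A -> B T0 | T0 C | T0 T1 | T1 A | T1 T0
  B -> T1 T1 | a
  C -> B T0 | T0 C | T1 A | T1 T0
  T0 -> a
  T1 -> b

Fill CYK table bottom-up, restricted to cells inside w[0..1]:
  cell(0,0) b: {T1}  orig:{}
  cell(1,1) b: {T1}  orig:{}
  cell(0,1) bb: {B}

Original NTs in T[0,1] deriving "bb": ["B"]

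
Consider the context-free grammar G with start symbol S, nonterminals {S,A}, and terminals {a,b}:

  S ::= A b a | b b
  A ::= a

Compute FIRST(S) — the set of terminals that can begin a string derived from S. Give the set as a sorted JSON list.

FIRST iteration:
round 1:
  A via A→a: +{a}
  S via S→A b a: +{a}
  S via S→b b: +{b}
  S: {a,b}  A: {a}
round 2: (no change)
  S: {a,b}  A: {a}

FIRST(S) = ["a", "b"]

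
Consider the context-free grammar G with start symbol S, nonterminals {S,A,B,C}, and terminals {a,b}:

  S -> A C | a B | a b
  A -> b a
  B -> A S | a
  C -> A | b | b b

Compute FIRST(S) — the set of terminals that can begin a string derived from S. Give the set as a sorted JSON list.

Compute FIRST by fixpoint:
pass 1:
  A via A→b a: +{b}
  B via B→A S: +{b}
  B via B→a: +{a}
  C via C→A: +{b}
  S via S→A C: +{b}
  S via S→a B: +{a}
  S: {a,b}  A: {b}  B: {a,b}  C: {b}
pass 2: done
  S: {a,b}  A: {b}  B: {a,b}  C: {b}

FIRST(S) = ["a", "b"]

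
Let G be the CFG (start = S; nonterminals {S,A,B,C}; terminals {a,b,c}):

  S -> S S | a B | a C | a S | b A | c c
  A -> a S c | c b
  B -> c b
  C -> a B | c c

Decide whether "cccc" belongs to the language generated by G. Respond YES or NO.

Convert to CNF:
  S -> S S | T0 B | T0 C | T0 S | T1 T1 | T2 A
  A -> T0 X3 | T1 T2
  B -> T1 T2
  C -> T0 B | T1 T1
  T0 -> a
  T1 -> c
  T2 -> b
  X3 -> S T1

Fill CYK table bottom-up:
  cell(0,0) c: {T1}  orig:{}
  cell(1,1) c: {T1}  orig:{}
  cell(2,2) c: {T1}  orig:{}
  cell(3,3) c: {T1}  orig:{}
  cell(0,1) cc: {C,S}
  cell(1,2) cc: {C,S}
  cell(2,3) cc: {C,S}
  cell(0,2) ccc: {X3}  orig:{}
  cell(1,3) ccc: {X3}  orig:{}
  cell(0,3) cccc: {S}

S ∈ T[0,3] ⇒ YES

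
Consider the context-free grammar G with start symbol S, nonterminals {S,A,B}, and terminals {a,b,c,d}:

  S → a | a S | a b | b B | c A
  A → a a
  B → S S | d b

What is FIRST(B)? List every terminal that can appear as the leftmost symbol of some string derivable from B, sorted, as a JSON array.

FIRST sets, iterate to fixpoint:
pass 1:
  A via A→a a: +{a}
  B via B→d b: +{d}
  S via S→a: +{a}
  S via S→b B: +{b}
  S via S→c A: +{c}
  S: {a,b,c}  A: {a}  B: {d}
pass 2:
  B via B→S S: +{a,b,c}
  S: {a,b,c}  A: {a}  B: {a,b,c,d}
pass 3: done
  S: {a,b,c}  A: {a}  B: {a,b,c,d}

FIRST(B) = ["a", "b", "c", "d"]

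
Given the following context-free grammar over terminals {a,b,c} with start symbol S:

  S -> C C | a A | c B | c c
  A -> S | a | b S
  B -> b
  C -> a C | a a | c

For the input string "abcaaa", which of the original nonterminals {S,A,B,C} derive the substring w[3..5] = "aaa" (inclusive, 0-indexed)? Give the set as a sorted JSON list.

Convert to CNF:
  S -> C C | T0 A | T2 B | T2 T2
  A -> C C | T0 A | T1 S | T2 B | T2 T2 | a
  B -> b
  C -> T0 C | T0 T0 | c
  T0 -> a
  T1 -> b
  T2 -> c

CYK table (by increasing span), restricted to cells inside w[3..5]:
  [3..3]={A,T0}  "a"  orig:{A}
  [4..4]={A,T0}  "a"  orig:{A}
  [5..5]={A,T0}  "a"  orig:{A}
  [3..4]={A,C,S}  "aa"
  [4..5]={A,C,S}  "aa"
  [3..5]={A,C,S}  "aaa"

Original NTs in T[3,5] deriving "aaa": ["A", "C", "S"]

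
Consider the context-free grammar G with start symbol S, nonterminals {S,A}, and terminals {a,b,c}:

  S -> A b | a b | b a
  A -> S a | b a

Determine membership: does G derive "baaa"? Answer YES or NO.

Convert to CNF:
  S -> A T1 | T0 T1 | T1 T0
  A -> S T0 | T1 T0
  T0 -> a
  T1 -> b

Fill CYK table bottom-up:
  cell(0,0) b: {T1}  orig:{}
  cell(1,1) a: {T0}  orig:{}
  cell(2,2) a: {T0}  orig:{}
  cell(3,3) a: {T0}  orig:{}
  cell(0,1) ba: {A,S}
  cell(1,2) aa: ∅
  cell(2,3) aa: ∅
  cell(0,2) baa: {A}
  cell(1,3) aaa: ∅
  cell(0,3) baaa: ∅

S ∉ T[0,3] ⇒ NO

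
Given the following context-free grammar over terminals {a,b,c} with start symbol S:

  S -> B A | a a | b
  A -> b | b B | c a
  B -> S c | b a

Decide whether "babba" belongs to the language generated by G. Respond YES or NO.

CNF form of G:
  S -> B A | T2 T2 | b
  A -> T0 B | T1 T2 | b
  B -> S T1 | T0 T2
  T0 -> b
  T1 -> c
  T2 -> a

CYK fill:
  cell(0,0) b: {A,S,T0}  orig:{A,S}
  cell(1,1) a: {T2}  orig:{}
  cell(2,2) b: {A,S,T0}  orig:{A,S}
  cell(3,3) b: {A,S,T0}  orig:{A,S}
  cell(4,4) a: {T2}  orig:{}
  cell(0,1) ba: {B}
  cell(1,2) ab: ∅
  cell(2,3) bb: ∅
  cell(3,4) ba: {B}
  cell(0,2) bab: {S}
  cell(1,3) abb: ∅
  cell(2,4) bba: {A}
  cell(0,3) babb: ∅
  cell(1,4) abba: ∅
  cell(0,4) babba: {S}

S ∈ T[0,4] ⇒ YES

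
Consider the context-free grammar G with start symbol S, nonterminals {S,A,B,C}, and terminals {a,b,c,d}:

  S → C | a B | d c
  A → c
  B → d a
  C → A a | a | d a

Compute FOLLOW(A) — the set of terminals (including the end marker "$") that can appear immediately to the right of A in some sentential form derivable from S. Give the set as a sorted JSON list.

Compute FIRST by fixpoint:
[1]
  A via A→c: +{c}
  B via B→d a: +{d}
  C via C→A a: +{c}
  C via C→a: +{a}
  C via C→d a: +{d}
  S via S→C: +{a,c,d}
  FIRST(S)={a,c,d}  FIRST(A)={c}  FIRST(B)={d}  FIRST(C)={a,c,d}
[2] (no change)
  FIRST(S)={a,c,d}  FIRST(A)={c}  FIRST(B)={d}  FIRST(C)={a,c,d}

FOLLOW iteration:
initialize: $ ∈ FOLLOW(S)
round 1:
  C→A a: FOLLOW(A) ⊇ FIRST(a) = {a}; new: +{a}
  S→C: FOLLOW(C) ⊇ FOLLOW(S) ⊇ {$}; new: +{$}
  S→a B: FOLLOW(B) ⊇ FOLLOW(S) ⊇ {$}; new: +{$}
  FOLLOW(S)={$}  FOLLOW(A)={a}  FOLLOW(B)={$}  FOLLOW(C)={$}
round 2: — fixpoint
  FOLLOW(S)={$}  FOLLOW(A)={a}  FOLLOW(B)={$}  FOLLOW(C)={$}

FOLLOW(A) = ["a"]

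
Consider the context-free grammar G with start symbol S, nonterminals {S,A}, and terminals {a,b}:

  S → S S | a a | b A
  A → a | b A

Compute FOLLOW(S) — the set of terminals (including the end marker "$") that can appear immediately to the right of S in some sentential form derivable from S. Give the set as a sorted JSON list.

FIRST sets, iterate to fixpoint:
iter 1:
  A via A→a: +{a}
  A via A→b A: +{b}
  S via S→a a: +{a}
  S via S→b A: +{b}
  FIRST[S]={a,b}  FIRST[A]={a,b}
iter 2: done
  FIRST[S]={a,b}  FIRST[A]={a,b}

FOLLOW sets:
seed FOLLOW(S) with $
pass 1:
  S→S S: FOLLOW(S) ⊇ FIRST(S) = {a,b}; new: +{a,b}
  S→b A: FOLLOW(A) ⊇ FOLLOW(S) ⊇ {$,a,b}; new: +{$,a,b}
  FOLLOW(S)={$,a,b}  FOLLOW(A)={$,a,b}
pass 2: — fixpoint
  FOLLOW(S)={$,a,b}  FOLLOW(A)={$,a,b}

FOLLOW(S) = ["$", "a", "b"]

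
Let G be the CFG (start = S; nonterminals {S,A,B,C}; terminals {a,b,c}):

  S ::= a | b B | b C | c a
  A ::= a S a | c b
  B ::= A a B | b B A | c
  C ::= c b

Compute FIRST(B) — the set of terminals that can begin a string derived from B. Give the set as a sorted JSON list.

FIRST sets, iterate to fixpoint:
[1]
  A via A→a S a: +{a}
  A via A→c b: +{c}
  B via B→A a B: +{a,c}
  B via B→b B A: +{b}
  C via C→c b: +{c}
  S via S→a: +{a}
  S via S→b B: +{b}
  S via S→c a: +{c}
  FIRST(S)={a,b,c}  FIRST(A)={a,c}  FIRST(B)={a,b,c}  FIRST(C)={c}
[2] done
  FIRST(S)={a,b,c}  FIRST(A)={a,c}  FIRST(B)={a,b,c}  FIRST(C)={c}

FIRST(B) = ["a", "b", "c"]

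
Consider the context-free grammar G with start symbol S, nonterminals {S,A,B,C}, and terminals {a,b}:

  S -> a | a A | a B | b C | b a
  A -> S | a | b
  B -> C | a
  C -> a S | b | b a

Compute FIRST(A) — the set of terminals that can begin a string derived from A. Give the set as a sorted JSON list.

FIRST iteration:
[1]
  A via A→a: +{a}
  A via A→b: +{b}
  B via B→a: +{a}
  C via C→a S: +{a}
  C via C→b: +{b}
  S via S→a: +{a}
  S via S→b C: +{b}
  S: {a,b}  A: {a,b}  B: {a}  C: {a,b}
[2]
  B via B→C: +{b}
  S: {a,b}  A: {a,b}  B: {a,b}  C: {a,b}
[3] (stable)
  S: {a,b}  A: {a,b}  B: {a,b}  C: {a,b}

FIRST(A) = ["a", "b"]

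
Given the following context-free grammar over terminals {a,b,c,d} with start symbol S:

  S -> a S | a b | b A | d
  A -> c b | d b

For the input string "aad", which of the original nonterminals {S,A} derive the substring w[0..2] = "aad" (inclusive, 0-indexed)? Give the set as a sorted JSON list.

Convert to CNF:
  S -> T1 A | T3 S | T3 T1 | d
  A -> T0 T1 | T2 T1
  T0 -> c
  T1 -> b
  T2 -> d
  T3 -> a

CYK table (by increasing span) (cells [i..j] with 0 ≤ i ≤ j ≤ 2 only):
  cell(0,0) a: {T3}  orig:{}
  cell(1,1) a: {T3}  orig:{}
  cell(2,2) d: {S,T2}  orig:{S}
  cell(0,1) aa: ∅
  cell(1,2) ad: {S}
  cell(0,2) aad: {S}

Original NTs in T[0,2] deriving "aad": ["S"]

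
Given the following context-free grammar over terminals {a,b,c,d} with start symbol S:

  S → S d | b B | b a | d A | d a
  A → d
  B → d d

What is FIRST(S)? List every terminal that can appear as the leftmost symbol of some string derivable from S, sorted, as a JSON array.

FIRST iteration:
round 1:
  A via A→d: +{d}
  B via B→d d: +{d}
  S via S→b B: +{b}
  S via S→d A: +{d}
  FIRST(S)={b,d}  FIRST(A)={d}  FIRST(B)={d}
round 2: — fixpoint
  FIRST(S)={b,d}  FIRST(A)={d}  FIRST(B)={d}

FIRST(S) = ["b", "d"]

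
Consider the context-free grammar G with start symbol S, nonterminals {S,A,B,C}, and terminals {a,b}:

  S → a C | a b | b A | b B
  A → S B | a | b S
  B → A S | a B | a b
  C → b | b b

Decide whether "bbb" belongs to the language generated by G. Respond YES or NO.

CNF form of G:
  S -> T0 A | T0 B | T1 C | T1 T0
  A -> S B | T0 S | a
  B -> A S | T1 B | T1 T0
  C -> T0 T0 | b
  T0 -> b
  T1 -> a

CYK fill:
  [0..0]={C,T0}  "b"  orig:{C}
  [1..1]={C,T0}  "b"  orig:{C}
  [2..2]={C,T0}  "b"  orig:{C}
  [0..1]={C}  "bb"
  [1..2]={C}  "bb"
  [0..2]=∅  "bbb"

S ∉ T[0,2] ⇒ NO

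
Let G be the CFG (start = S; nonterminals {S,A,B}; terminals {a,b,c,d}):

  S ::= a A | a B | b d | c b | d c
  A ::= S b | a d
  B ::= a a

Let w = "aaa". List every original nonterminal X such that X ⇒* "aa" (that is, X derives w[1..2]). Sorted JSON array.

Convert to CNF:
  S -> T0 T2 | T1 A | T1 B | T2 T3 | T3 T0
  A -> S T0 | T1 T2
  B -> T1 T1
  T0 -> b
  T1 -> a
  T2 -> d
  T3 -> c

CYK table (by increasing span) — only the sub-triangle for w[1..2]:
  T[1,1] 'a' = {T1}  orig:{}
  T[2,2] 'a' = {T1}  orig:{}
  T[1,2] 'aa' = {B}

Original NTs in T[1,2] deriving "aa": ["B"]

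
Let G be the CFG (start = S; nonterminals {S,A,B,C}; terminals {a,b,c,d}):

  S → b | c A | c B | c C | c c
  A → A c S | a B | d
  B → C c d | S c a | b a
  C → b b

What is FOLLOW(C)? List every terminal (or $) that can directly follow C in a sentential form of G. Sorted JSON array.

FIRST sets, iterate to fixpoint:
iter 1:
  A via A→a B: +{a}
  A via A→d: +{d}
  B via B→b a: +{b}
  C via C→b b: +{b}
  S via S→b: +{b}
  S via S→c A: +{c}
  S: {b,c}  A: {a,d}  B: {b}  C: {b}
iter 2:
  B via B→S c a: +{c}
  S: {b,c}  A: {a,d}  B: {b,c}  C: {b}
iter 3: (stable)
  S: {b,c}  A: {a,d}  B: {b,c}  C: {b}

FOLLOW sets:
FOLLOW(S) := {$}
pass 1:
  A→A c S: FOLLOW(A) ⊇ FIRST(c) = {c}; new: +{c}
  A→A c S: FOLLOW(S) ⊇ FOLLOW(A) ⊇ {c}; new: +{c}
  A→a B: FOLLOW(B) ⊇ FOLLOW(A) ⊇ {c}; new: +{c}
  B→C c d: FOLLOW(C) ⊇ FIRST(c) = {c}; new: +{c}
  S→c A: FOLLOW(A) ⊇ FOLLOW(S) ⊇ {$,c}; new: +{$}
  S→c B: FOLLOW(B) ⊇ FOLLOW(S) ⊇ {$,c}; new: +{$}
  S→c C: FOLLOW(C) ⊇ FOLLOW(S) ⊇ {$,c}; new: +{$}
  FOLLOW(S)={$,c}  FOLLOW(A)={$,c}  FOLLOW(B)={$,c}  FOLLOW(C)={$,c}
pass 2: (stable)
  FOLLOW(S)={$,c}  FOLLOW(A)={$,c}  FOLLOW(B)={$,c}  FOLLOW(C)={$,c}

FOLLOW(C) = ["$", "c"]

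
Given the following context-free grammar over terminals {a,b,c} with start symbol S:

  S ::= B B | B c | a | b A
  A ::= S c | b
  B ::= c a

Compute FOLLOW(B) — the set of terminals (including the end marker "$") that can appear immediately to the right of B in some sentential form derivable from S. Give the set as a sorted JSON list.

FIRST iteration:
pass 1:
  A via A→b: +{b}
  B via B→c a: +{c}
  S via S→B B: +{c}
  S via S→a: +{a}
  S via S→b A: +{b}
  FIRST[S]={a,b,c}  FIRST[A]={b}  FIRST[B]={c}
pass 2:
  A via A→S c: +{a,c}
  FIRST[S]={a,b,c}  FIRST[A]={a,b,c}  FIRST[B]={c}
pass 3: (stable)
  FIRST[S]={a,b,c}  FIRST[A]={a,b,c}  FIRST[B]={c}

FOLLOW sets:
initialize: $ ∈ FOLLOW(S)
iter 1:
  A→S c: FOLLOW(S) ⊇ FIRST(c) = {c}; new: +{c}
  S→B B: FOLLOW(B) ⊇ FIRST(B) = {c}; new: +{c}
  S→B B: FOLLOW(B) ⊇ FOLLOW(S) ⊇ {$,c}; new: +{$}
  S→b A: FOLLOW(A) ⊇ FOLLOW(S) ⊇ {$,c}; new: +{$,c}
  FOLLOW[S]={$,c}  FOLLOW[A]={$,c}  FOLLOW[B]={$,c}
iter 2: (no change)
  FOLLOW[S]={$,c}  FOLLOW[A]={$,c}  FOLLOW[B]={$,c}

FOLLOW(B) = ["$", "c"]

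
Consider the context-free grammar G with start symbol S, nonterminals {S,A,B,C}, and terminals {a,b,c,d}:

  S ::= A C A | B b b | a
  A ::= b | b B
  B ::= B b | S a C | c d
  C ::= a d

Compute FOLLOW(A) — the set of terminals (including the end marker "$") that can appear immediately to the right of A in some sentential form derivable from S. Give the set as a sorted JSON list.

FIRST iteration:
[1]
  A via A→b: +{b}
  B via B→c d: +{c}
  C via C→a d: +{a}
  S via S→A C A: +{b}
  S via S→B b b: +{c}
  S via S→a: +{a}
  FIRST[S]={a,b,c}  FIRST[A]={b}  FIRST[B]={c}  FIRST[C]={a}
[2]
  B via B→S a C: +{a,b}
  FIRST[S]={a,b,c}  FIRST[A]={b}  FIRST[B]={a,b,c}  FIRST[C]={a}
[3] (no change)
  FIRST[S]={a,b,c}  FIRST[A]={b}  FIRST[B]={a,b,c}  FIRST[C]={a}

FOLLOW sets:
FOLLOW(S) := {$}
[1]
  B→B b: FOLLOW(B) ⊇ FIRST(b) = {b}; new: +{b}
  B→S a C: FOLLOW(S) ⊇ FIRST(a) = {a}; new: +{a}
  B→S a C: FOLLOW(C) ⊇ FOLLOW(B) ⊇ {b}; new: +{b}
  S→A C A: FOLLOW(A) ⊇ FIRST(C) = {a}; new: +{a}
  S→A C A: FOLLOW(A) ⊇ FOLLOW(S) ⊇ {$,a}; new: +{$}
  S: {$,a}  A: {$,a}  B: {b}  C: {b}
[2]
  A→b B: FOLLOW(B) ⊇ FOLLOW(A) ⊇ {$,a}; new: +{$,a}
  B→S a C: FOLLOW(C) ⊇ FOLLOW(B) ⊇ {$,a,b}; new: +{$,a}
  S: {$,a}  A: {$,a}  B: {$,a,b}  C: {$,a,b}
[3] (no change)
  S: {$,a}  A: {$,a}  B: {$,a,b}  C: {$,a,b}

FOLLOW(A) = ["$", "a"]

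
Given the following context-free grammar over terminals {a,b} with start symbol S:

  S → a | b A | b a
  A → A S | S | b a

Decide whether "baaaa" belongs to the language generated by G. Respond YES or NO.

CNF form of G:
  S -> T0 A | T0 T1 | a
  A -> A S | T0 A | T0 T1 | a
  T0 -> b
  T1 -> a

Fill CYK table bottom-up:
  [0..0]={T0}  "b"  orig:{}
  [1..1]={A,S,T1}  "a"  orig:{A,S}
  [2..2]={A,S,T1}  "a"  orig:{A,S}
  [3..3]={A,S,T1}  "a"  orig:{A,S}
  [4..4]={A,S,T1}  "a"  orig:{A,S}
  [0..1]={A,S}  "ba"
  [1..2]={A}  "aa"
  [2..3]={A}  "aa"
  [3..4]={A}  "aa"
  [0..2]={A,S}  "baa"
  [1..3]={A}  "aaa"
  [2..4]={A}  "aaa"
  [0..3]={A,S}  "baaa"
  [1..4]={A}  "aaaa"
  [0..4]={A,S}  "baaaa"

S ∈ T[0,4] ⇒ YES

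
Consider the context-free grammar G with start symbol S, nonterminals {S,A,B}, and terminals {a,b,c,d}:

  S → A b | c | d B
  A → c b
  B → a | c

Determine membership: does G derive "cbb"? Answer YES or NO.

CNF form of G:
  S -> A T1 | T2 B | c
  A -> T0 T1
  B -> a | c
  T0 -> c
  T1 -> b
  T2 -> d

Fill CYK table bottom-up:
  [0..0]={B,S,T0}  "c"  orig:{B,S}
  [1..1]={T1}  "b"  orig:{}
  [2..2]={T1}  "b"  orig:{}
  [0..1]={A}  "cb"
  [1..2]=∅  "bb"
  [0..2]={S}  "cbb"

S ∈ T[0,2] ⇒ YES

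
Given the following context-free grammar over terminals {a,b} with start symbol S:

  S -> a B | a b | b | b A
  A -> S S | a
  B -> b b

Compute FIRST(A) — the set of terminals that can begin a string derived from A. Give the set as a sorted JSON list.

Compute FIRST by fixpoint:
pass 1:
  A via A→a: +{a}
  B via B→b b: +{b}
  S via S→a B: +{a}
  S via S→b: +{b}
  FIRST(S)={a,b}  FIRST(A)={a}  FIRST(B)={b}
pass 2:
  A via A→S S: +{b}
  FIRST(S)={a,b}  FIRST(A)={a,b}  FIRST(B)={b}
pass 3: done
  FIRST(S)={a,b}  FIRST(A)={a,b}  FIRST(B)={b}

FIRST(A) = ["a", "b"]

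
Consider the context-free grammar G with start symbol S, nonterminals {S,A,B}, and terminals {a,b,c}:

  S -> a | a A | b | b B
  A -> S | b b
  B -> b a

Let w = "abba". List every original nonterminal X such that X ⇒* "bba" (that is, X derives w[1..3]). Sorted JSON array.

CNF form of G:
  S -> T0 A | T1 B | a | b
  A -> T0 A | T1 B | T1 T1 | a | b
  B -> T1 T0
  T0 -> a
  T1 -> b

Fill CYK table bottom-up, restricted to cells inside w[1..3]:
  T[1,1] 'b' = {A,S,T1}  orig:{A,S}
  T[2,2] 'b' = {A,S,T1}  orig:{A,S}
  T[3,3] 'a' = {A,S,T0}  orig:{A,S}
  T[1,2] 'bb' = {A}
  T[2,3] 'ba' = {B}
  T[1,3] 'bba' = {A,S}

Original NTs in T[1,3] deriving "bba": ["A", "S"]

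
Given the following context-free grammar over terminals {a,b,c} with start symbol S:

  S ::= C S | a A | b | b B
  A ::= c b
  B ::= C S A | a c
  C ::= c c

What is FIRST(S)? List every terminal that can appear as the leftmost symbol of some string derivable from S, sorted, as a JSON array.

FIRST sets, iterate to fixpoint:
round 1:
  A via A→c b: +{c}
  B via B→a c: +{a}
  C via C→c c: +{c}
  S via S→C S: +{c}
  S via S→a A: +{a}
  S via S→b: +{b}
  FIRST(S)={a,b,c}  FIRST(A)={c}  FIRST(B)={a}  FIRST(C)={c}
round 2:
  B via B→C S A: +{c}
  FIRST(S)={a,b,c}  FIRST(A)={c}  FIRST(B)={a,c}  FIRST(C)={c}
round 3: (stable)
  FIRST(S)={a,b,c}  FIRST(A)={c}  FIRST(B)={a,c}  FIRST(C)={c}

FIRST(S) = ["a", "b", "c"]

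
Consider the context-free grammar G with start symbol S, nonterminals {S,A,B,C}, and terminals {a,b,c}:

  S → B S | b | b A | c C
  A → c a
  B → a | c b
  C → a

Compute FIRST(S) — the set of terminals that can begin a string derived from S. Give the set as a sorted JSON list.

Compute FIRST by fixpoint:
pass 1:
  A via A→c a: +{c}
  B via B→a: +{a}
  B via B→c b: +{c}
  C via C→a: +{a}
  S via S→B S: +{a,c}
  S via S→b: +{b}
  FIRST[S]={a,b,c}  FIRST[A]={c}  FIRST[B]={a,c}  FIRST[C]={a}
pass 2: (no change)
  FIRST[S]={a,b,c}  FIRST[A]={c}  FIRST[B]={a,c}  FIRST[C]={a}

FIRST(S) = ["a", "b", "c"]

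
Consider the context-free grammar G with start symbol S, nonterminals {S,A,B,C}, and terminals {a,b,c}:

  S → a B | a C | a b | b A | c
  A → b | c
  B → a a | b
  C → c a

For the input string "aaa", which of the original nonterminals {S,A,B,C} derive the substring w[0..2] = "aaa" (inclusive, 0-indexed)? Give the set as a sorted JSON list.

Convert to CNF:
  S -> T0 B | T0 C | T0 T2 | T2 A | c
  A -> b | c
  B -> T0 T0 | b
  C -> T1 T0
  T0 -> a
  T1 -> c
  T2 -> b

Fill CYK table bottom-up — only the sub-triangle for w[0..2]:
  T[0,0] 'a' = {T0}  orig:{}
  T[1,1] 'a' = {T0}  orig:{}
  T[2,2] 'a' = {T0}  orig:{}
  T[0,1] 'aa' = {B}
  T[1,2] 'aa' = {B}
  T[0,2] 'aaa' = {S}

Original NTs in T[0,2] deriving "aaa": ["S"]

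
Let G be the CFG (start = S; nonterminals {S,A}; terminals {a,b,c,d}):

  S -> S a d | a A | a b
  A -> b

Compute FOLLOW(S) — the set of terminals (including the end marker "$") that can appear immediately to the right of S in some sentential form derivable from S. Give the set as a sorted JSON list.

Compute FIRST by fixpoint:
round 1:
  A via A→b: +{b}
  S via S→a A: +{a}
  FIRST(S)={a}  FIRST(A)={b}
round 2: (no change)
  FIRST(S)={a}  FIRST(A)={b}

Compute FOLLOW by fixpoint:
FOLLOW(S) := {$}
pass 1:
  S→S a d: FOLLOW(S) ⊇ FIRST(a) = {a}; new: +{a}
  S→a A: FOLLOW(A) ⊇ FOLLOW(S) ⊇ {$,a}; new: +{$,a}
  FOLLOW[S]={$,a}  FOLLOW[A]={$,a}
pass 2: — fixpoint
  FOLLOW[S]={$,a}  FOLLOW[A]={$,a}

FOLLOW(S) = ["$", "a"]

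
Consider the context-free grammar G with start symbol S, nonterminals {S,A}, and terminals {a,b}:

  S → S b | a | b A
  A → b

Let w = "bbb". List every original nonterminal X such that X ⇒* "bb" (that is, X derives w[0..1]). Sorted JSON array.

CNF form of G:
  S -> S T0 | T0 A | a
  A -> b
  T0 -> b

Fill CYK table bottom-up, restricted to cells inside w[0..1]:
  cell(0,0) b: {A,T0}  orig:{A}
  cell(1,1) b: {A,T0}  orig:{A}
  cell(0,1) bb: {S}

Original NTs in T[0,1] deriving "bb": ["S"]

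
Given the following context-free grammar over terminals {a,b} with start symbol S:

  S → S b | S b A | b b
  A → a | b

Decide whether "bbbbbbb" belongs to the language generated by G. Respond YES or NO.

Convert to CNF:
  S -> S T0 | S X1 | T0 T0
  A -> a | b
  T0 -> b
  X1 -> T0 A

CYK table (by increasing span):
  [0..0]={A,T0}  "b"  orig:{A}
  [1..1]={A,T0}  "b"  orig:{A}
  [2..2]={A,T0}  "b"  orig:{A}
  [3..3]={A,T0}  "b"  orig:{A}
  [4..4]={A,T0}  "b"  orig:{A}
  [5..5]={A,T0}  "b"  orig:{A}
  [6..6]={A,T0}  "b"  orig:{A}
  [0..1]={S,X1}  "bb"  orig:{S}
  [1..2]={S,X1}  "bb"  orig:{S}
  [2..3]={S,X1}  "bb"  orig:{S}
  [3..4]={S,X1}  "bb"  orig:{S}
  [4..5]={S,X1}  "bb"  orig:{S}
  [5..6]={S,X1}  "bb"  orig:{S}
  [0..2]={S}  "bbb"
  [1..3]={S}  "bbb"
  [2..4]={S}  "bbb"
  [3..5]={S}  "bbb"
  [4..6]={S}  "bbb"
  [0..3]={S}  "bbbb"
  [1..4]={S}  "bbbb"
  [2..5]={S}  "bbbb"
  [3..6]={S}  "bbbb"
  [0..4]={S}  "bbbbb"
  [1..5]={S}  "bbbbb"
  [2..6]={S}  "bbbbb"
  [0..5]={S}  "bbbbbb"
  [1..6]={S}  "bbbbbb"
  [0..6]={S}  "bbbbbbb"

S ∈ T[0,6] ⇒ YES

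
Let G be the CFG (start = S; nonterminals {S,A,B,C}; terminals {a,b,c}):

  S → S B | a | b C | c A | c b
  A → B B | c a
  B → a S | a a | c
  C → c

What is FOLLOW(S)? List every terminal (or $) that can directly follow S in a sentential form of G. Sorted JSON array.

Compute FIRST by fixpoint:
iter 1:
  A via A→c a: +{c}
  B via B→a S: +{a}
  B via B→c: +{c}
  C via C→c: +{c}
  S via S→a: +{a}
  S via S→b C: +{b}
  S via S→c A: +{c}
  FIRST(S)={a,b,c}  FIRST(A)={c}  FIRST(B)={a,c}  FIRST(C)={c}
iter 2:
  A via A→B B: +{a}
  FIRST(S)={a,b,c}  FIRST(A)={a,c}  FIRST(B)={a,c}  FIRST(C)={c}
iter 3: — fixpoint
  FIRST(S)={a,b,c}  FIRST(A)={a,c}  FIRST(B)={a,c}  FIRST(C)={c}

FOLLOW sets:
FOLLOW(S) := {$}
pass 1:
  A→B B: FOLLOW(B) ⊇ FIRST(B) = {a,c}; new: +{a,c}
  B→a S: FOLLOW(S) ⊇ FOLLOW(B) ⊇ {a,c}; new: +{a,c}
  S→S B: FOLLOW(B) ⊇ FOLLOW(S) ⊇ {$,a,c}; new: +{$}
  S→b C: FOLLOW(C) ⊇ FOLLOW(S) ⊇ {$,a,c}; new: +{$,a,c}
  S→c A: FOLLOW(A) ⊇ FOLLOW(S) ⊇ {$,a,c}; new: +{$,a,c}
  FOLLOW(S)={$,a,c}  FOLLOW(A)={$,a,c}  FOLLOW(B)={$,a,c}  FOLLOW(C)={$,a,c}
pass 2: (stable)
  FOLLOW(S)={$,a,c}  FOLLOW(A)={$,a,c}  FOLLOW(B)={$,a,c}  FOLLOW(C)={$,a,c}

FOLLOW(S) = ["$", "a", "c"]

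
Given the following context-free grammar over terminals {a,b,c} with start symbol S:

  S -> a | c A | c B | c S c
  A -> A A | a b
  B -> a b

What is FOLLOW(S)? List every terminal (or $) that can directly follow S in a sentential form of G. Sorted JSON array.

FIRST sets, iterate to fixpoint:
[1]
  A via A→a b: +{a}
  B via B→a b: +{a}
  S via S→a: +{a}
  S via S→c A: +{c}
  FIRST(S)={a,c}  FIRST(A)={a}  FIRST(B)={a}
[2] done
  FIRST(S)={a,c}  FIRST(A)={a}  FIRST(B)={a}

Compute FOLLOW by fixpoint:
initialize: $ ∈ FOLLOW(S)
iter 1:
  A→A A: FOLLOW(A) ⊇ FIRST(A) = {a}; new: +{a}
  S→c A: FOLLOW(A) ⊇ FOLLOW(S) ⊇ {$}; new: +{$}
  S→c B: FOLLOW(B) ⊇ FOLLOW(S) ⊇ {$}; new: +{$}
  S→c S c: FOLLOW(S) ⊇ FIRST(c) = {c}; new: +{c}
  S: {$,c}  A: {$,a}  B: {$}
iter 2:
  S→c A: FOLLOW(A) ⊇ FOLLOW(S) ⊇ {$,c}; new: +{c}
  S→c B: FOLLOW(B) ⊇ FOLLOW(S) ⊇ {$,c}; new: +{c}
  S: {$,c}  A: {$,a,c}  B: {$,c}
iter 3: (no change)
  S: {$,c}  A: {$,a,c}  B: {$,c}

FOLLOW(S) = ["$", "c"]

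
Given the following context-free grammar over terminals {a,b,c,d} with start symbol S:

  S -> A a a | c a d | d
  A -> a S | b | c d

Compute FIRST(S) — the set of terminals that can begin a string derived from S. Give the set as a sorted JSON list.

Compute FIRST by fixpoint:
pass 1:
  A via A→a S: +{a}
  A via A→b: +{b}
  A via A→c d: +{c}
  S via S→A a a: +{a,b,c}
  S via S→d: +{d}
  FIRST[S]={a,b,c,d}  FIRST[A]={a,b,c}
pass 2: done
  FIRST[S]={a,b,c,d}  FIRST[A]={a,b,c}

FIRST(S) = ["a", "b", "c", "d"]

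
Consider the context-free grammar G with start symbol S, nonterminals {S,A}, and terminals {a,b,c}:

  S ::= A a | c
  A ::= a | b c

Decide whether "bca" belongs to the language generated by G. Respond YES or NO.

CNF form of G:
  S -> A T2 | c
  A -> T0 T1 | a
  T0 -> b
  T1 -> c
  T2 -> a

CYK fill:
  [0..0]={T0}  "b"  orig:{}
  [1..1]={S,T1}  "c"  orig:{S}
  [2..2]={A,T2}  "a"  orig:{A}
  [0..1]={A}  "bc"
  [1..2]=∅  "ca"
  [0..2]={S}  "bca"

S ∈ T[0,2] ⇒ YES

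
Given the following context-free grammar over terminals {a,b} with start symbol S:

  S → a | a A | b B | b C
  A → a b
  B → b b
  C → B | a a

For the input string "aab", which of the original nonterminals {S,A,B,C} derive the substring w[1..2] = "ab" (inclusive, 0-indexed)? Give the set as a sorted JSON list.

CNF form of G:
  S -> T0 A | T1 B | T1 C | a
  A -> T0 T1
  B -> T1 T1
  C -> T0 T0 | T1 T1
  T0 -> a
  T1 -> b

CYK table (by increasing span), restricted to cells inside w[1..2]:
  cell(1,1) a: {S,T0}  orig:{S}
  cell(2,2) b: {T1}  orig:{}
  cell(1,2) ab: {A}

Original NTs in T[1,2] deriving "ab": ["A"]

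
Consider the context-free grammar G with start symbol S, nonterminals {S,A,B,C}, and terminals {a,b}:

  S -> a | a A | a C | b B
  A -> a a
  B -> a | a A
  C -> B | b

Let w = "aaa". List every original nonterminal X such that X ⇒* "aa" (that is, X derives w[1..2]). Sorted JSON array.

CNF form of G:
  S -> T0 A | T0 C | T1 B | a
  A -> T0 T0
  B -> T0 A | a
  C -> T0 A | a | b
  T0 -> a
  T1 -> b

CYK fill (cells [i..j] with 1 ≤ i ≤ j ≤ 2 only):
  cell(1,1) a: {B,C,S,T0}  orig:{B,C,S}
  cell(2,2) a: {B,C,S,T0}  orig:{B,C,S}
  cell(1,2) aa: {A,S}

Original NTs in T[1,2] deriving "aa": ["A", "S"]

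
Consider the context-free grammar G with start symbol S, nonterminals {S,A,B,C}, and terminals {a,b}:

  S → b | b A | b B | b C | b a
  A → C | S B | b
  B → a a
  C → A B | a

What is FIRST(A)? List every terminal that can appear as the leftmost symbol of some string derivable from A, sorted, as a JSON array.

Compute FIRST by fixpoint:
[1]
  A via A→b: +{b}
  B via B→a a: +{a}
  C via C→A B: +{b}
  C via C→a: +{a}
  S via S→b: +{b}
  FIRST(S)={b}  FIRST(A)={b}  FIRST(B)={a}  FIRST(C)={a,b}
[2]
  A via A→C: +{a}
  FIRST(S)={b}  FIRST(A)={a,b}  FIRST(B)={a}  FIRST(C)={a,b}
[3] (no change)
  FIRST(S)={b}  FIRST(A)={a,b}  FIRST(B)={a}  FIRST(C)={a,b}

FIRST(A) = ["a", "b"]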